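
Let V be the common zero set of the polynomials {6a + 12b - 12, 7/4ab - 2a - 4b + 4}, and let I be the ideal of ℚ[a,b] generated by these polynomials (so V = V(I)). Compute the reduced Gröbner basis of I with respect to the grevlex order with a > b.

G = {b² - b, a + 2b - 2}

f_1 = 6a + 12b - 12, LT = a.
f_2 = 7/4ab - 2a - 4b + 4, LT = ab.

S(f_1,f_2): lcm = ab. S = 2b² + 8/7a + 2/7b - 16/7.
  leading term b²: no divisor's leading term divides it; move 2b² to the remainder.
  leading term a: subtract (4/21)·f_1 from 8/7a + 2/7b - 16/7 → -2b
  leading term b: no divisor's leading term divides it; move -2b to the remainder.
  remainder 2b² - 2b ≠ 0; add g_3 = 2b² - 2b to the basis.

The other S-polynomials (S(f_1,g_3), S(f_2,g_3)) all reduce to 0 modulo the current basis, so we have a Gröbner basis.
Inter-reduce: drop elements whose leading term is divisible by another's, tail-reduce, and make monic.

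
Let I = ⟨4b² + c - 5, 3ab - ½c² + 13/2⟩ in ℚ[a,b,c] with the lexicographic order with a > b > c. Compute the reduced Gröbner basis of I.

f_1 = 4b² + c - 5, LT = b².
f_2 = 3ab - ½c² + 13/2, LT = ab.

S(f_1,f_2): lcm = ab². S = ¼ac - 5/4a + ⅙bc² - 13/6b.
  leading term ac: no divisor's leading term divides it; move ¼ac to the remainder.
  leading term a: no divisor's leading term divides it; move -5/4a to the remainder.
  leading term bc²: no divisor's leading term divides it; move ⅙bc² to the remainder.
  leading term b: no divisor's leading term divides it; move -13/6b to the remainder.
  remainder ¼ac - 5/4a + ⅙bc² - 13/6b ≠ 0; add g_3 = ¼ac - 5/4a + ⅙bc² - 13/6b to the basis.

The other S-polynomials (S(f_1,g_3), S(f_2,g_3)) all reduce to 0 modulo the current basis, so we have a Gröbner basis.

G = {ab - ⅙c² + 13/6, ac - 5a + ⅔bc² - 26/3b, b² + ¼c - 5/4}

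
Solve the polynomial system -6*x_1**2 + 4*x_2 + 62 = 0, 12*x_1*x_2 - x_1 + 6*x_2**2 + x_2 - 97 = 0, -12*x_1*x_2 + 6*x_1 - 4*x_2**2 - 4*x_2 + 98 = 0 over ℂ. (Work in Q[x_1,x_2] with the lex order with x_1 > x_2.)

{(-3, -2)}

Compute a lex Gröbner basis by Buchberger's algorithm.
f_1 = -6*x_1**2 + 4*x_2 + 62, LT = x_1**2.
f_2 = 12*x_1*x_2 - x_1 + 6*x_2**2 + x_2 - 97, LT = x_1*x_2.
f_3 = -12*x_1*x_2 + 6*x_1 - 4*x_2**2 - 4*x_2 + 98, LT = x_1*x_2.

S(f_1,f_2): lcm = x_1**2*x_2. S = 1/12*x_1**2 - 1/2*x_1*x_2**2 - 1/12*x_1*x_2 + 97/12*x_1 - 2/3*x_2**2 - 31/3*x_2.
  reduce S modulo (f_1, f_2, f_3):
  remainder 775/96*x_1 + 1/4*x_2**3 - 9/16*x_2**2 - 4121/288*x_2 - 43/288 ≠ 0; add h_4 = 775/96*x_1 + 1/4*x_2**3 - 9/16*x_2**2 - 4121/288*x_2 - 43/288 to the basis.

S(f_1,f_3): lcm = x_1**2*x_2. S = 1/2*x_1**2 - 1/3*x_1*x_2**2 - 1/3*x_1*x_2 + 49/6*x_1 - 2/3*x_2**2 - 31/3*x_2.
  reduce S modulo (f_1, f_2, f_3, h_4):
  remainder -119/1395*x_2**3 + 101/930*x_2**2 + 44131/25110*x_2 + 30109/12555 ≠ 0; add h_5 = -119/1395*x_2**3 + 101/930*x_2**2 + 44131/25110*x_2 + 30109/12555 to the basis.

S(f_2,f_3): lcm = x_1*x_2. S = 5/12*x_1 + 1/6*x_2**2 - 1/4*x_2 + 1/12.
  reduce S modulo (f_1, f_2, f_3, h_4, h_5):
  remainder 64/357*x_2**2 + 53/238*x_2 - 97/357 ≠ 0; add h_6 = 64/357*x_2**2 + 53/238*x_2 - 97/357 to the basis.

S(f_1,h_4): lcm = x_1**2. S = -24/775*x_1*x_2**3 + 54/775*x_1*x_2**2 + 4121/2325*x_1*x_2 + 43/2325*x_1 - 2/3*x_2 - 31/3.
  reduce S modulo (f_1, f_2, f_3, h_4, h_5, h_6):
  remainder 26447/22848*x_2 + 26447/11424 ≠ 0; add h_7 = 26447/22848*x_2 + 26447/11424 to the basis.

The other S-polynomials (S(f_2,h_4), S(f_3,h_4), S(f_1,h_5), S(f_2,h_5), S(f_3,h_5), S(h_4,h_5), S(f_1,h_6), S(f_2,h_6), S(f_3,h_6), S(h_4,h_6), S(h_5,h_6), S(f_1,h_7), S(f_2,h_7), S(f_3,h_7), S(h_4,h_7), S(h_5,h_7), S(h_6,h_7)) all reduce to 0 modulo the current basis, so we have a Gröbner basis.
Inter-reduce: drop elements whose leading term is divisible by another's, tail-reduce, and make monic.
Reduced Gröbner basis: {x_1 + 3, x_2 + 2}.

From the last basis element, x_2 + 2 = 0, so x_2 takes values in {-2}. Each choice, substituted upward through the basis, yields the corresponding point(s) of the solution set.
  x_2 = -2: the earlier basis element becomes x_1 + 3 = 0, giving x_1 = -3 — point (-3, -2).
This is the nonlinear analogue of row-reducing a linear system.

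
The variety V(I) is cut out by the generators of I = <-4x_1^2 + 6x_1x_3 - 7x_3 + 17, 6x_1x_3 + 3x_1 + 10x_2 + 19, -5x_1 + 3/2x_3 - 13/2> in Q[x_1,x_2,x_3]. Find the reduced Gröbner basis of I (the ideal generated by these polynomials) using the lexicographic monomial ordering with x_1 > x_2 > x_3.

f_1 = -4x_1^2 + 6x_1x_3 - 7x_3 + 17, LT = x_1^2.
f_2 = 6x_1x_3 + 3x_1 + 10x_2 + 19, LT = x_1x_3.
f_3 = -5x_1 + 3/2x_3 - 13/2, LT = x_1.

S(f_1,f_2): lcm = x_1^2x_3. S = -1/2x_1^2 - 5/3x_1x_2 - 3/2x_1x_3^2 - 19/6x_1 + 7/4x_3^2 - 17/4x_3.
  leading term x_1^2: subtract (1/8)·f_1 from -1/2x_1^2 - 5/3x_1x_2 - 3/2x_1x_3^2 - 19/6x_1 + 7/4x_3^2 - 17/4x_3 → -5/3x_1x_2 - 3/2x_1x_3^2 - 3/4x_1x_3 - 19/6x_1 + 7/4x_3^2 - 27/8x_3 - 17/8
  leading term x_1x_2: subtract (1/3x_2)·f_3 from -5/3x_1x_2 - 3/2x_1x_3^2 - 3/4x_1x_3 - 19/6x_1 + 7/4x_3^2 - 27/8x_3 - 17/8 → -3/2x_1x_3^2 - 3/4x_1x_3 - 19/6x_1 - 1/2x_2x_3 + 13/6x_2 + 7/4x_3^2 - 27/8x_3 - 17/8
  leading term x_1x_3^2: subtract (-1/4x_3)·f_2 from -3/2x_1x_3^2 - 3/4x_1x_3 - 19/6x_1 - 1/2x_2x_3 + 13/6x_2 + 7/4x_3^2 - 27/8x_3 - 17/8 → -19/6x_1 + 2x_2x_3 + 13/6x_2 + 7/4x_3^2 + 11/8x_3 - 17/8
  leading term x_1: subtract (19/30)·f_3 from -19/6x_1 + 2x_2x_3 + 13/6x_2 + 7/4x_3^2 + 11/8x_3 - 17/8 → 2x_2x_3 + 13/6x_2 + 7/4x_3^2 + 17/40x_3 + 239/120
  leading term x_2x_3: no divisor's leading term divides it; move 2x_2x_3 to the remainder.
  leading term x_2: no divisor's leading term divides it; move 13/6x_2 to the remainder.
  leading term x_3^2: no divisor's leading term divides it; move 7/4x_3^2 to the remainder.
  leading term x_3: no divisor's leading term divides it; move 17/40x_3 to the remainder.
  leading term 1: no divisor's leading term divides it; move 239/120 to the remainder.
  remainder 2x_2x_3 + 13/6x_2 + 7/4x_3^2 + 17/40x_3 + 239/120 ≠ 0; add g_4 = 2x_2x_3 + 13/6x_2 + 7/4x_3^2 + 17/40x_3 + 239/120 to the basis.

S(f_1,f_3): lcm = x_1^2. S = -6/5x_1x_3 - 13/10x_1 + 7/4x_3 - 17/4.
  leading term x_1x_3: subtract (-1/5)·f_2 from -6/5x_1x_3 - 13/10x_1 + 7/4x_3 - 17/4 → -7/10x_1 + 2x_2 + 7/4x_3 - 9/20
  leading term x_1: subtract (7/50)·f_3 from -7/10x_1 + 2x_2 + 7/4x_3 - 9/20 → 2x_2 + 77/50x_3 + 23/50
  leading term x_2: no divisor's leading term divides it; move 2x_2 to the remainder.
  leading term x_3: no divisor's leading term divides it; move 77/50x_3 to the remainder.
  leading term 1: no divisor's leading term divides it; move 23/50 to the remainder.
  remainder 2x_2 + 77/50x_3 + 23/50 ≠ 0; add g_5 = 2x_2 + 77/50x_3 + 23/50 to the basis.

S(f_2,f_3): lcm = x_1x_3. S = 1/2x_1 + 5/3x_2 + 3/10x_3^2 - 13/10x_3 + 19/6.
  leading term x_1: subtract (-1/10)·f_3 from 1/2x_1 + 5/3x_2 + 3/10x_3^2 - 13/10x_3 + 19/6 → 5/3x_2 + 3/10x_3^2 - 23/20x_3 + 151/60
  leading term x_2: subtract (5/6)·g_5 from 5/3x_2 + 3/10x_3^2 - 23/20x_3 + 151/60 → 3/10x_3^2 - 73/30x_3 + 32/15
  leading term x_3^2: no divisor's leading term divides it; move 3/10x_3^2 to the remainder.
  leading term x_3: no divisor's leading term divides it; move -73/30x_3 to the remainder.
  leading term 1: no divisor's leading term divides it; move 32/15 to the remainder.
  remainder 3/10x_3^2 - 73/30x_3 + 32/15 ≠ 0; add g_6 = 3/10x_3^2 - 73/30x_3 + 32/15 to the basis.

The other S-polynomials (S(f_1,g_4), S(f_2,g_4), S(f_3,g_4), S(f_1,g_5), S(f_2,g_5), S(f_3,g_5), S(g_4,g_5), S(f_1,g_6), S(f_2,g_6), S(f_3,g_6), S(g_4,g_6), S(g_5,g_6)) all reduce to 0 modulo the current basis, so we have a Gröbner basis.
Inter-reduce: drop elements whose leading term is divisible by another's, tail-reduce, and make monic.

G = {x_1 - 3/10x_3 + 13/10, x_2 + 77/100x_3 + 23/100, x_3^2 - 73/9x_3 + 64/9}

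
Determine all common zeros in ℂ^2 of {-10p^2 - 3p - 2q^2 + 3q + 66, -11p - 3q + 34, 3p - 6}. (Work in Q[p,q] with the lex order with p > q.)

{(2, 4)}

Compute a lex Gröbner basis by Buchberger's algorithm.
f_1 = -10p^2 - 3p - 2q^2 + 3q + 66, LT = p^2.
f_2 = -11p - 3q + 34, LT = p.
f_3 = 3p - 6, LT = p.

S(f_1,f_2): lcm = p^2. S = -3/11pq + 373/110p + 1/5q^2 - 3/10q - 33/5.
  leading term pq: subtract (3/121q)·f_2 from -3/11pq + 373/110p + 1/5q^2 - 3/10q - 33/5 → 373/110p + 166/605q^2 - 1383/1210q - 33/5
  leading term p: subtract (-373/1210)·f_2 from 373/110p + 166/605q^2 - 1383/1210q - 33/5 → 166/605q^2 - 1251/605q + 2348/605
  leading term q^2: no divisor's leading term divides it; move 166/605q^2 to the remainder.
  leading term q: no divisor's leading term divides it; move -1251/605q to the remainder.
  leading term 1: no divisor's leading term divides it; move 2348/605 to the remainder.
  remainder 166/605q^2 - 1251/605q + 2348/605 ≠ 0; add h_4 = 166/605q^2 - 1251/605q + 2348/605 to the basis.

S(f_1,f_3): lcm = p^2. S = 23/10p + 1/5q^2 - 3/10q - 33/5.
  leading term p: subtract (-23/110)·f_2 from 23/10p + 1/5q^2 - 3/10q - 33/5 → 1/5q^2 - 51/55q + 28/55
  leading term q^2: subtract (121/166)·h_4 from 1/5q^2 - 51/55q + 28/55 → 1059/1826q - 2118/913
  leading term q: no divisor's leading term divides it; move 1059/1826q to the remainder.
  leading term 1: no divisor's leading term divides it; move -2118/913 to the remainder.
  remainder 1059/1826q - 2118/913 ≠ 0; add h_5 = 1059/1826q - 2118/913 to the basis.

The other S-polynomials (S(f_2,f_3), S(f_1,h_4), S(f_2,h_4), S(f_3,h_4), S(f_1,h_5), S(f_2,h_5), S(f_3,h_5), S(h_4,h_5)) all reduce to 0 modulo the current basis, so we have a Gröbner basis.
Inter-reduce: drop elements whose leading term is divisible by another's, tail-reduce, and make monic.
Reduced Gröbner basis: {p - 2, q - 4}.

A lex Gröbner basis eliminates variables successively. Here q - 4 depends only on q, with roots {4}; lifting each root through the earlier basis elements recovers the full solutions.
  q = 4: the earlier basis element becomes p - 2 = 0, giving p = 2 — point (2, 4).
This is the nonlinear analogue of row-reducing a linear system.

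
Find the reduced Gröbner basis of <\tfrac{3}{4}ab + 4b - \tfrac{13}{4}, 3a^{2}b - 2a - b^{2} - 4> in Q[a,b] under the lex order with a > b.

f_1 = \tfrac{3}{4}ab + 4b - \tfrac{13}{4}, LT = ab.
f_2 = 3a^{2}b - 2a - b^{2} - 4, LT = a^{2}b.

S(f_1,f_2): lcm = a^{2}b. S = \tfrac{16}{3}ab - \tfrac{11}{3}a + \tfrac{1}{3}b^{2} + \tfrac{4}{3}.
  reduce S modulo (f_1, f_2):
  remainder -\tfrac{11}{3}a + \tfrac{1}{3}b^{2} - \tfrac{256}{9}b + \tfrac{220}{9} ≠ 0; add g_3 = -\tfrac{11}{3}a + \tfrac{1}{3}b^{2} - \tfrac{256}{9}b + \tfrac{220}{9} to the basis.

S(f_1,g_3): lcm = ab. S = \tfrac{1}{11}b^{3} - \tfrac{256}{33}b^{2} + 12b - \tfrac{13}{3}.
  reduce S modulo (f_1, f_2, g_3):
  remainder \tfrac{1}{11}b^{3} - \tfrac{256}{33}b^{2} + 12b - \tfrac{13}{3} ≠ 0; add g_4 = \tfrac{1}{11}b^{3} - \tfrac{256}{33}b^{2} + 12b - \tfrac{13}{3} to the basis.

The other S-polynomials (S(f_2,g_3), S(f_1,g_4), S(f_2,g_4), S(g_3,g_4)) all reduce to 0 modulo the current basis, so we have a Gröbner basis.
Inter-reduce: drop elements whose leading term is divisible by another's, tail-reduce, and make monic.

G = {a - \tfrac{1}{11}b^{2} + \tfrac{256}{33}b - \tfrac{20}{3}, b^{3} - \tfrac{256}{3}b^{2} + 132b - \tfrac{143}{3}}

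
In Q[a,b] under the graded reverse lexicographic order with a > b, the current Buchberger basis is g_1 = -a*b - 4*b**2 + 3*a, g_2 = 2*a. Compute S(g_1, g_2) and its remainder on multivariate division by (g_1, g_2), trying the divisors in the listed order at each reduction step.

S(g_1, g_2) = 4*b**2 - 3*a; remainder on division = 4*b**2.

lcm(LM(g_1), LM(g_2)) = a*b.
S = (lcm/LT(g_1))·g_1 − (lcm/LT(g_2))·g_2 = 4*b**2 - 3*a.
Reduce S modulo (g_1, g_2) in that order:
  leading term b**2: no divisor's leading term divides it; move 4*b**2 to the remainder.
  leading term a: subtract (-3/2)·g_2 from -3*a → 0
The remainder 4*b**2 is nonzero, so it would be added as the next basis element.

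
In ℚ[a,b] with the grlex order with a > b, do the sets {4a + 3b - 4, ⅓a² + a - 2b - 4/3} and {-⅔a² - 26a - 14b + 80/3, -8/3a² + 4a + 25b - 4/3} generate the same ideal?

Yes, the ideals are equal.

Two ideals are equal iff their reduced Gröbner bases coincide (the reduced basis is unique for a fixed ordering).
Buchberger on the first generating set:
f_1 = 4a + 3b - 4, LT = a.
f_2 = ⅓a² + a - 2b - 4/3, LT = a².

S(f_1,f_2): lcm = a². S = ¾ab - 4a + 6b + 4.
  leading term ab: subtract (3/16b)·f_1 from ¾ab - 4a + 6b + 4 → -9/16b² - 4a + 27/4b + 4
  leading term b²: no divisor's leading term divides it; move -9/16b² to the remainder.
  leading term a: subtract (-1)·f_1 from -4a + 27/4b + 4 → 39/4b
  leading term b: no divisor's leading term divides it; move 39/4b to the remainder.
  remainder -9/16b² + 39/4b ≠ 0; add g_3 = -9/16b² + 39/4b to the basis.

The other S-polynomials (S(f_1,g_3), S(f_2,g_3)) all reduce to 0 modulo the current basis, so we have a Gröbner basis.
Inter-reduce: drop elements whose leading term is divisible by another's, tail-reduce, and make monic.
Reduced Gröbner basis: {b² - 52/3b, a + ¾b - 1}.

Buchberger on the second generating set:
h_1 = -⅔a² - 26a - 14b + 80/3, LT = a².
h_2 = -8/3a² + 4a + 25b - 4/3, LT = a².

S(h_1,h_2): lcm = a². S = 81/2a + 243/8b - 81/2.
  leading term a: no divisor's leading term divides it; move 81/2a to the remainder.
  leading term b: no divisor's leading term divides it; move 243/8b to the remainder.
  leading term 1: no divisor's leading term divides it; move -81/2 to the remainder.
  remainder 81/2a + 243/8b - 81/2 ≠ 0; add k_3 = 81/2a + 243/8b - 81/2 to the basis.

S(h_1,k_3): lcm = a². S = -¾ab + 40a + 21b - 40.
  leading term ab: subtract (-1/54b)·k_3 from -¾ab + 40a + 21b - 40 → 9/16b² + 40a + 81/4b - 40
  leading term b²: no divisor's leading term divides it; move 9/16b² to the remainder.
  leading term a: subtract (80/81)·k_3 from 40a + 81/4b - 40 → -39/4b
  leading term b: no divisor's leading term divides it; move -39/4b to the remainder.
  remainder 9/16b² - 39/4b ≠ 0; add k_4 = 9/16b² - 39/4b to the basis.

The other S-polynomials (S(h_2,k_3), S(h_1,k_4), S(h_2,k_4), S(k_3,k_4)) all reduce to 0 modulo the current basis, so we have a Gröbner basis.
Inter-reduce: drop elements whose leading term is divisible by another's, tail-reduce, and make monic.
Reduced Gröbner basis: {b² - 52/3b, a + ¾b - 1}.

Same reduced basis, so the two generating sets span the same ideal.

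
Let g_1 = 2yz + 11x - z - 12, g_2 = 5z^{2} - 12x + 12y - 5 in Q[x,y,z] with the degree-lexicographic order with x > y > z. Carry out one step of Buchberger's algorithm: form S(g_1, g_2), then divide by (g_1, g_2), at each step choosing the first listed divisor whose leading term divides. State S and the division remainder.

S(g_1, g_2) = \tfrac{12}{5}xy + \tfrac{11}{2}xz - \tfrac{12}{5}y^{2} - \tfrac{1}{2}z^{2} + y - 6z; remainder on division = \tfrac{12}{5}xy + \tfrac{11}{2}xz - \tfrac{12}{5}y^{2} - \tfrac{6}{5}x + \tfrac{11}{5}y - 6z - \tfrac{1}{2}.

lcm(LM(g_1), LM(g_2)) = yz^{2}.
S = (lcm/LT(g_1))·g_1 − (lcm/LT(g_2))·g_2 = \tfrac{12}{5}xy + \tfrac{11}{2}xz - \tfrac{12}{5}y^{2} - \tfrac{1}{2}z^{2} + y - 6z.
Reduce S modulo (g_1, g_2) in that order:
  leading term xy: no divisor's leading term divides it; move \tfrac{12}{5}xy to the remainder.
  leading term xz: no divisor's leading term divides it; move \tfrac{11}{2}xz to the remainder.
  leading term y^{2}: no divisor's leading term divides it; move -\tfrac{12}{5}y^{2} to the remainder.
  leading term z^{2}: subtract (-\tfrac{1}{10})·g_2 from -\tfrac{1}{2}z^{2} + y - 6z → -\tfrac{6}{5}x + \tfrac{11}{5}y - 6z - \tfrac{1}{2}
  leading term x: no divisor's leading term divides it; move -\tfrac{6}{5}x to the remainder.
  leading term y: no divisor's leading term divides it; move \tfrac{11}{5}y to the remainder.
  leading term z: no divisor's leading term divides it; move -6z to the remainder.
  leading term 1: no divisor's leading term divides it; move -\tfrac{1}{2} to the remainder.
The remainder \tfrac{12}{5}xy + \tfrac{11}{2}xz - \tfrac{12}{5}y^{2} - \tfrac{6}{5}x + \tfrac{11}{5}y - 6z - \tfrac{1}{2} is nonzero, so it would be added as the next basis element.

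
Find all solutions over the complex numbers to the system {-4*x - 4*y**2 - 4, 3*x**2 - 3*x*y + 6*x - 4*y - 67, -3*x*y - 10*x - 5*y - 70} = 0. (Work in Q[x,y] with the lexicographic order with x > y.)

{(-5, 2)}

Compute a lex Gröbner basis by Buchberger's algorithm.
f_1 = -4*x - 4*y**2 - 4, LT = x.
f_2 = 3*x**2 - 3*x*y + 6*x - 4*y - 67, LT = x**2.
f_3 = -3*x*y - 10*x - 5*y - 70, LT = x*y.

S(f_1,f_2): lcm = x**2. S = x*y**2 + x*y - x + 4/3*y + 67/3.
  leading term x*y**2: subtract (-1/4*y**2)·f_1 from x*y**2 + x*y - x + 4/3*y + 67/3 → x*y - x - y**4 - y**2 + 4/3*y + 67/3
  leading term x*y: subtract (-1/4*y)·f_1 from x*y - x - y**4 - y**2 + 4/3*y + 67/3 → -x - y**4 - y**3 - y**2 + 1/3*y + 67/3
  leading term x: subtract (1/4)·f_1 from -x - y**4 - y**3 - y**2 + 1/3*y + 67/3 → -y**4 - y**3 + 1/3*y + 70/3
  leading term y**4: no divisor's leading term divides it; move -y**4 to the remainder.
  leading term y**3: no divisor's leading term divides it; move -y**3 to the remainder.
  leading term y: no divisor's leading term divides it; move 1/3*y to the remainder.
  leading term 1: no divisor's leading term divides it; move 70/3 to the remainder.
  remainder -y**4 - y**3 + 1/3*y + 70/3 ≠ 0; add h_4 = -y**4 - y**3 + 1/3*y + 70/3 to the basis.

S(f_1,f_3): lcm = x*y. S = -10/3*x + y**3 - 2/3*y - 70/3.
  leading term x: subtract (5/6)·f_1 from -10/3*x + y**3 - 2/3*y - 70/3 → y**3 + 10/3*y**2 - 2/3*y - 20
  leading term y**3: no divisor's leading term divides it; move y**3 to the remainder.
  leading term y**2: no divisor's leading term divides it; move 10/3*y**2 to the remainder.
  leading term y: no divisor's leading term divides it; move -2/3*y to the remainder.
  leading term 1: no divisor's leading term divides it; move -20 to the remainder.
  remainder y**3 + 10/3*y**2 - 2/3*y - 20 ≠ 0; add h_5 = y**3 + 10/3*y**2 - 2/3*y - 20 to the basis.

S(f_2,f_3): lcm = x**2*y. S = -10/3*x**2 - x*y**2 + 1/3*x*y - 70/3*x - 4/3*y**2 - 67/3*y.
  leading term x**2: subtract (5/6*x)·f_1 from -10/3*x**2 - x*y**2 + 1/3*x*y - 70/3*x - 4/3*y**2 - 67/3*y → 7/3*x*y**2 + 1/3*x*y - 20*x - 4/3*y**2 - 67/3*y
  leading term x*y**2: subtract (-7/12*y**2)·f_1 from 7/3*x*y**2 + 1/3*x*y - 20*x - 4/3*y**2 - 67/3*y → 1/3*x*y - 20*x - 7/3*y**4 - 11/3*y**2 - 67/3*y
  leading term x*y: subtract (-1/12*y)·f_1 from 1/3*x*y - 20*x - 7/3*y**4 - 11/3*y**2 - 67/3*y → -20*x - 7/3*y**4 - 1/3*y**3 - 11/3*y**2 - 68/3*y
  leading term x: subtract (5)·f_1 from -20*x - 7/3*y**4 - 1/3*y**3 - 11/3*y**2 - 68/3*y → -7/3*y**4 - 1/3*y**3 + 49/3*y**2 - 68/3*y + 20
  leading term y**4: subtract (7/3)·h_4 from -7/3*y**4 - 1/3*y**3 + 49/3*y**2 - 68/3*y + 20 → 2*y**3 + 49/3*y**2 - 211/9*y - 310/9
  leading term y**3: subtract (2)·h_5 from 2*y**3 + 49/3*y**2 - 211/9*y - 310/9 → 29/3*y**2 - 199/9*y + 50/9
  leading term y**2: no divisor's leading term divides it; move 29/3*y**2 to the remainder.
  leading term y: no divisor's leading term divides it; move -199/9*y to the remainder.
  leading term 1: no divisor's leading term divides it; move 50/9 to the remainder.
  remainder 29/3*y**2 - 199/9*y + 50/9 ≠ 0; add h_6 = 29/3*y**2 - 199/9*y + 50/9 to the basis.

S(f_3,h_4): lcm = x*y**4. S = 7/3*x*y**3 + 1/3*x*y + 70/3*x + 5/3*y**4 + 70/3*y**3.
  leading term x*y**3: subtract (-7/12*y**3)·f_1 from 7/3*x*y**3 + 1/3*x*y + 70/3*x + 5/3*y**4 + 70/3*y**3 → 1/3*x*y + 70/3*x - 7/3*y**5 + 5/3*y**4 + 21*y**3
  leading term x*y: subtract (-1/12*y)·f_1 from 1/3*x*y + 70/3*x - 7/3*y**5 + 5/3*y**4 + 21*y**3 → 70/3*x - 7/3*y**5 + 5/3*y**4 + 62/3*y**3 - 1/3*y
  leading term x: subtract (-35/6)·f_1 from 70/3*x - 7/3*y**5 + 5/3*y**4 + 62/3*y**3 - 1/3*y → -7/3*y**5 + 5/3*y**4 + 62/3*y**3 - 70/3*y**2 - 1/3*y - 70/3
  leading term y**5: subtract (7/3*y)·h_4 from -7/3*y**5 + 5/3*y**4 + 62/3*y**3 - 70/3*y**2 - 1/3*y - 70/3 → 4*y**4 + 62/3*y**3 - 217/9*y**2 - 493/9*y - 70/3
  leading term y**4: subtract (-4)·h_4 from 4*y**4 + 62/3*y**3 - 217/9*y**2 - 493/9*y - 70/3 → 50/3*y**3 - 217/9*y**2 - 481/9*y + 70
  leading term y**3: subtract (50/3)·h_5 from 50/3*y**3 - 217/9*y**2 - 481/9*y + 70 → -239/3*y**2 - 127/3*y + 1210/3
  leading term y**2: subtract (-239/29)·h_6 from -239/3*y**2 - 127/3*y + 1210/3 → -58610/261*y + 117220/261
  leading term y: no divisor's leading term divides it; move -58610/261*y to the remainder.
  leading term 1: no divisor's leading term divides it; move 117220/261 to the remainder.
  remainder -58610/261*y + 117220/261 ≠ 0; add h_7 = -58610/261*y + 117220/261 to the basis.

The other S-polynomials (S(f_1,h_4), S(f_2,h_4), S(f_1,h_5), S(f_2,h_5), S(f_3,h_5), S(h_4,h_5), S(f_1,h_6), S(f_2,h_6), S(f_3,h_6), S(h_4,h_6), S(h_5,h_6), S(f_1,h_7), S(f_2,h_7), S(f_3,h_7), S(h_4,h_7), S(h_5,h_7), S(h_6,h_7)) all reduce to 0 modulo the current basis, so we have a Gröbner basis.
Inter-reduce: drop elements whose leading term is divisible by another's, tail-reduce, and make monic.
Reduced Gröbner basis: {x + 5, y - 2}.

Since the basis is lex-ordered, y - 2 is univariate in y. Its roots are {2}. Back-substituting each root into the other basis elements fixes the other coordinates.
  y = 2: the earlier basis element becomes x + 5 = 0, giving x = -5 — point (-5, 2).
Substituting each solution back into the original system confirms all equations vanish.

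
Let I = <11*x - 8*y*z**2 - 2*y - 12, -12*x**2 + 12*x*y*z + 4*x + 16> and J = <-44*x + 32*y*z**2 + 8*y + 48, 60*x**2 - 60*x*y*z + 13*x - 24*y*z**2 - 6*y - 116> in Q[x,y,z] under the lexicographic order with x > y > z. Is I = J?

Two ideals are equal iff their reduced Gröbner bases coincide (the reduced basis is unique for a fixed ordering).
Buchberger on the first generating set:
f_1 = 11*x - 8*y*z**2 - 2*y - 12, LT = x.
f_2 = -12*x**2 + 12*x*y*z + 4*x + 16, LT = x**2.

S(f_1,f_2): lcm = x**2. S = -8/11*x*y*z**2 + x*y*z - 2/11*x*y - 25/33*x + 4/3.
  leading term x*y*z**2: subtract (-8/121*y*z**2)·f_1 from -8/11*x*y*z**2 + x*y*z - 2/11*x*y - 25/33*x + 4/3 → x*y*z - 2/11*x*y - 25/33*x - 64/121*y**2*z**4 - 16/121*y**2*z**2 - 96/121*y*z**2 + 4/3
  leading term x*y*z: subtract (1/11*y*z)·f_1 from x*y*z - 2/11*x*y - 25/33*x - 64/121*y**2*z**4 - 16/121*y**2*z**2 - 96/121*y*z**2 + 4/3 → -2/11*x*y - 25/33*x - 64/121*y**2*z**4 + 8/11*y**2*z**3 - 16/121*y**2*z**2 + 2/11*y**2*z - 96/121*y*z**2 + 12/11*y*z + 4/3
  leading term x*y: subtract (-2/121*y)·f_1 from -2/11*x*y - 25/33*x - 64/121*y**2*z**4 + 8/11*y**2*z**3 - 16/121*y**2*z**2 + 2/11*y**2*z - 96/121*y*z**2 + 12/11*y*z + 4/3 → -25/33*x - 64/121*y**2*z**4 + 8/11*y**2*z**3 - 32/121*y**2*z**2 + 2/11*y**2*z - 4/121*y**2 - 96/121*y*z**2 + 12/11*y*z - 24/121*y + 4/3
  leading term x: subtract (-25/363)·f_1 from -25/33*x - 64/121*y**2*z**4 + 8/11*y**2*z**3 - 32/121*y**2*z**2 + 2/11*y**2*z - 4/121*y**2 - 96/121*y*z**2 + 12/11*y*z - 24/121*y + 4/3 → -64/121*y**2*z**4 + 8/11*y**2*z**3 - 32/121*y**2*z**2 + 2/11*y**2*z - 4/121*y**2 - 488/363*y*z**2 + 12/11*y*z - 122/363*y + 184/363
  leading term y**2*z**4: no divisor's leading term divides it; move -64/121*y**2*z**4 to the remainder.
  leading term y**2*z**3: no divisor's leading term divides it; move 8/11*y**2*z**3 to the remainder.
  leading term y**2*z**2: no divisor's leading term divides it; move -32/121*y**2*z**2 to the remainder.
  leading term y**2*z: no divisor's leading term divides it; move 2/11*y**2*z to the remainder.
  leading term y**2: no divisor's leading term divides it; move -4/121*y**2 to the remainder.
  leading term y*z**2: no divisor's leading term divides it; move -488/363*y*z**2 to the remainder.
  leading term y*z: no divisor's leading term divides it; move 12/11*y*z to the remainder.
  leading term y: no divisor's leading term divides it; move -122/363*y to the remainder.
  leading term 1: no divisor's leading term divides it; move 184/363 to the remainder.
  remainder -64/121*y**2*z**4 + 8/11*y**2*z**3 - 32/121*y**2*z**2 + 2/11*y**2*z - 4/121*y**2 - 488/363*y*z**2 + 12/11*y*z - 122/363*y + 184/363 ≠ 0; add g_3 = -64/121*y**2*z**4 + 8/11*y**2*z**3 - 32/121*y**2*z**2 + 2/11*y**2*z - 4/121*y**2 - 488/363*y*z**2 + 12/11*y*z - 122/363*y + 184/363 to the basis.

The other S-polynomials (S(f_1,g_3), S(f_2,g_3)) all reduce to 0 modulo the current basis, so we have a Gröbner basis.
Inter-reduce: drop elements whose leading term is divisible by another's, tail-reduce, and make monic.
Reduced Gröbner basis: {x - 8/11*y*z**2 - 2/11*y - 12/11, y**2*z**4 - 11/8*y**2*z**3 + 1/2*y**2*z**2 - 11/32*y**2*z + 1/16*y**2 + 61/24*y*z**2 - 33/16*y*z + 61/96*y - 23/24}.

Buchberger on the second generating set:
h_1 = -44*x + 32*y*z**2 + 8*y + 48, LT = x.
h_2 = 60*x**2 - 60*x*y*z + 13*x - 24*y*z**2 - 6*y - 116, LT = x**2.

S(h_1,h_2): lcm = x**2. S = -8/11*x*y*z**2 + x*y*z - 2/11*x*y - 863/660*x + 2/5*y*z**2 + 1/10*y + 29/15.
  leading term x*y*z**2: subtract (2/121*y*z**2)·h_1 from -8/11*x*y*z**2 + x*y*z - 2/11*x*y - 863/660*x + 2/5*y*z**2 + 1/10*y + 29/15 → x*y*z - 2/11*x*y - 863/660*x - 64/121*y**2*z**4 - 16/121*y**2*z**2 - 238/605*y*z**2 + 1/10*y + 29/15
  leading term x*y*z: subtract (-1/44*y*z)·h_1 from x*y*z - 2/11*x*y - 863/660*x - 64/121*y**2*z**4 - 16/121*y**2*z**2 - 238/605*y*z**2 + 1/10*y + 29/15 → -2/11*x*y - 863/660*x - 64/121*y**2*z**4 + 8/11*y**2*z**3 - 16/121*y**2*z**2 + 2/11*y**2*z - 238/605*y*z**2 + 12/11*y*z + 1/10*y + 29/15
  leading term x*y: subtract (1/242*y)·h_1 from -2/11*x*y - 863/660*x - 64/121*y**2*z**4 + 8/11*y**2*z**3 - 16/121*y**2*z**2 + 2/11*y**2*z - 238/605*y*z**2 + 12/11*y*z + 1/10*y + 29/15 → -863/660*x - 64/121*y**2*z**4 + 8/11*y**2*z**3 - 32/121*y**2*z**2 + 2/11*y**2*z - 4/121*y**2 - 238/605*y*z**2 + 12/11*y*z - 119/1210*y + 29/15
  leading term x: subtract (863/29040)·h_1 from -863/660*x - 64/121*y**2*z**4 + 8/11*y**2*z**3 - 32/121*y**2*z**2 + 2/11*y**2*z - 4/121*y**2 - 238/605*y*z**2 + 12/11*y*z - 119/1210*y + 29/15 → -64/121*y**2*z**4 + 8/11*y**2*z**3 - 32/121*y**2*z**2 + 2/11*y**2*z - 4/121*y**2 - 488/363*y*z**2 + 12/11*y*z - 122/363*y + 184/363
  leading term y**2*z**4: no divisor's leading term divides it; move -64/121*y**2*z**4 to the remainder.
  leading term y**2*z**3: no divisor's leading term divides it; move 8/11*y**2*z**3 to the remainder.
  leading term y**2*z**2: no divisor's leading term divides it; move -32/121*y**2*z**2 to the remainder.
  leading term y**2*z: no divisor's leading term divides it; move 2/11*y**2*z to the remainder.
  leading term y**2: no divisor's leading term divides it; move -4/121*y**2 to the remainder.
  leading term y*z**2: no divisor's leading term divides it; move -488/363*y*z**2 to the remainder.
  leading term y*z: no divisor's leading term divides it; move 12/11*y*z to the remainder.
  leading term y: no divisor's leading term divides it; move -122/363*y to the remainder.
  leading term 1: no divisor's leading term divides it; move 184/363 to the remainder.
  remainder -64/121*y**2*z**4 + 8/11*y**2*z**3 - 32/121*y**2*z**2 + 2/11*y**2*z - 4/121*y**2 - 488/363*y*z**2 + 12/11*y*z - 122/363*y + 184/363 ≠ 0; add k_3 = -64/121*y**2*z**4 + 8/11*y**2*z**3 - 32/121*y**2*z**2 + 2/11*y**2*z - 4/121*y**2 - 488/363*y*z**2 + 12/11*y*z - 122/363*y + 184/363 to the basis.

The other S-polynomials (S(h_1,k_3), S(h_2,k_3)) all reduce to 0 modulo the current basis, so we have a Gröbner basis.
Inter-reduce: drop elements whose leading term is divisible by another's, tail-reduce, and make monic.
Reduced Gröbner basis: {x - 8/11*y*z**2 - 2/11*y - 12/11, y**2*z**4 - 11/8*y**2*z**3 + 1/2*y**2*z**2 - 11/32*y**2*z + 1/16*y**2 + 61/24*y*z**2 - 33/16*y*z + 61/96*y - 23/24}.

Same reduced basis, so the two generating sets span the same ideal.
The choice of monomial ordering does not affect the verdict — as long as both bases are computed under the same ordering, their equality decides ideal equality.

Yes, the ideals are equal.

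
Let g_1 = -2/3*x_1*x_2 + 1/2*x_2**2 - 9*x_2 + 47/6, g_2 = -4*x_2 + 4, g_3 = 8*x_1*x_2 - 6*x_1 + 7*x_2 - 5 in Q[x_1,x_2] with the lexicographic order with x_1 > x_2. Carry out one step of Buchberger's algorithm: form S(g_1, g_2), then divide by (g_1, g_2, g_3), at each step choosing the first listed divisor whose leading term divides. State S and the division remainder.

S(g_1, g_2) = x_1 - 3/4*x_2**2 + 27/2*x_2 - 47/4; remainder on division = x_1 + 1.

lcm(LM(g_1), LM(g_2)) = x_1*x_2.
S = (lcm/LT(g_1))·g_1 − (lcm/LT(g_2))·g_2 = x_1 - 3/4*x_2**2 + 27/2*x_2 - 47/4.
Reduce S modulo (g_1, g_2, g_3) in that order:
  leading term x_1: no divisor's leading term divides it; move x_1 to the remainder.
  leading term x_2**2: subtract (3/16*x_2)·g_2 from -3/4*x_2**2 + 27/2*x_2 - 47/4 → 51/4*x_2 - 47/4
  leading term x_2: subtract (-51/16)·g_2 from 51/4*x_2 - 47/4 → 1
  leading term 1: no divisor's leading term divides it; move 1 to the remainder.
The remainder x_1 + 1 is nonzero, so it would be added as the next basis element.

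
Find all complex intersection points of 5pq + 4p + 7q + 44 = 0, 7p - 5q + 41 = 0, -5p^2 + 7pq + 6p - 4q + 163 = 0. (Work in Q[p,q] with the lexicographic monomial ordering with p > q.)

{(-3, 4)}

Compute a lex Gröbner basis by Buchberger's algorithm.
f_1 = 5pq + 4p + 7q + 44, LT = pq.
f_2 = 7p - 5q + 41, LT = p.
f_3 = -5p^2 + 7pq + 6p - 4q + 163, LT = p^2.

S(f_1,f_2): lcm = pq. S = 4/5p + 5/7q^2 - 156/35q + 44/5.
  leading term p: subtract (4/35)·f_2 from 4/5p + 5/7q^2 - 156/35q + 44/5 → 5/7q^2 - 136/35q + 144/35
  leading term q^2: no divisor's leading term divides it; move 5/7q^2 to the remainder.
  leading term q: no divisor's leading term divides it; move -136/35q to the remainder.
  leading term 1: no divisor's leading term divides it; move 144/35 to the remainder.
  remainder 5/7q^2 - 136/35q + 144/35 ≠ 0; add h_4 = 5/7q^2 - 136/35q + 144/35 to the basis.

S(f_1,f_3): lcm = p^2q. S = 4/5p^2 + 7/5pq^2 + 13/5pq + 44/5p - 4/5q^2 + 163/5q.
  leading term p^2: subtract (4/35p)·f_2 from 4/5p^2 + 7/5pq^2 + 13/5pq + 44/5p - 4/5q^2 + 163/5q → 7/5pq^2 + 111/35pq + 144/35p - 4/5q^2 + 163/5q
  leading term pq^2: subtract (7/25q)·f_1 from 7/5pq^2 + 111/35pq + 144/35p - 4/5q^2 + 163/5q → 359/175pq + 144/35p - 69/25q^2 + 507/25q
  leading term pq: subtract (359/875)·f_1 from 359/175pq + 144/35p - 69/25q^2 + 507/25q → 2164/875p - 69/25q^2 + 2176/125q - 15796/875
  leading term p: subtract (2164/6125)·f_2 from 2164/875p - 69/25q^2 + 2176/125q - 15796/875 → -69/25q^2 + 117444/6125q - 199296/6125
  leading term q^2: subtract (-483/125)·h_4 from -69/25q^2 + 117444/6125q - 199296/6125 → 127404/30625q - 509616/30625
  leading term q: no divisor's leading term divides it; move 127404/30625q to the remainder.
  leading term 1: no divisor's leading term divides it; move -509616/30625 to the remainder.
  remainder 127404/30625q - 509616/30625 ≠ 0; add h_5 = 127404/30625q - 509616/30625 to the basis.

S(f_2,f_3): lcm = p^2. S = 24/35pq + 247/35p - 4/5q + 163/5.
  leading term pq: subtract (24/175)·f_1 from 24/35pq + 247/35p - 4/5q + 163/5 → 1139/175p - 44/25q + 4649/175
  leading term p: subtract (1139/1225)·f_2 from 1139/175p - 44/25q + 4649/175 → 3539/1225q - 14156/1225
  leading term q: subtract (25/36)·h_5 from 3539/1225q - 14156/1225 → 0
  remainder 0.

S(f_1,h_4): lcm = pq^2. S = 156/25pq - 144/25p + 7/5q^2 + 44/5q.
  leading term pq: subtract (156/125)·f_1 from 156/25pq - 144/25p + 7/5q^2 + 44/5q → -1344/125p + 7/5q^2 + 8/125q - 6864/125
  leading term p: subtract (-192/125)·f_2 from -1344/125p + 7/5q^2 + 8/125q - 6864/125 → 7/5q^2 - 952/125q + 1008/125
  leading term q^2: subtract (49/25)·h_4 from 7/5q^2 - 952/125q + 1008/125 → 0
  remainder 0.

S(f_2,h_4): leading monomials are coprime, so the S-polynomial reduces to 0 (Buchberger's first criterion).
S(f_3,h_4): leading monomials are coprime, so the S-polynomial reduces to 0 (Buchberger's first criterion).
S(f_1,h_5): lcm = pq. S = 24/5p + 7/5q + 44/5.
  leading term p: subtract (24/35)·f_2 from 24/5p + 7/5q + 44/5 → 169/35q - 676/35
  leading term q: subtract (147875/127404)·h_5 from 169/35q - 676/35 → 0
  remainder 0.

S(f_2,h_5): leading monomials are coprime, so the S-polynomial reduces to 0 (Buchberger's first criterion).
S(f_3,h_5): leading monomials are coprime, so the S-polynomial reduces to 0 (Buchberger's first criterion).
S(h_4,h_5): lcm = q^2. S = -36/25q + 144/25.
  leading term q: subtract (-1225/3539)·h_5 from -36/25q + 144/25 → 0
  remainder 0.

Every S-polynomial of the final basis reduces to 0, so we have a Gröbner basis.
Inter-reduce: drop elements whose leading term is divisible by another's, tail-reduce, and make monic.
Reduced Gröbner basis: {p + 3, q - 4}.

From the last basis element, q - 4 = 0, so q takes values in {4}. Each choice, substituted upward through the basis, yields the corresponding point(s) of the solution set.
  q = 4: the earlier basis element becomes p + 3 = 0, giving p = -3 — point (-3, 4).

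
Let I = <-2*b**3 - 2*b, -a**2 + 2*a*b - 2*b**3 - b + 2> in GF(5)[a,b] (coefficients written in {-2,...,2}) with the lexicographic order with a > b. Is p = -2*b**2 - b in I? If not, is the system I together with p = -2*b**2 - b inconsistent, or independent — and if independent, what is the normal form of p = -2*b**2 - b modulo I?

First compute the reduced Gröbner basis of I by Buchberger's algorithm.
f_1 = -2*b**3 - 2*b, LT = b**3.
f_2 = -a**2 + 2*a*b - 2*b**3 - b + 2, LT = a**2.

S(f_1,f_2): leading monomials are coprime, so the S-polynomial reduces to 0 (Buchberger's first criterion).
Every S-polynomial of the final basis reduces to 0, so we have a Gröbner basis.
Inter-reduce: drop elements whose leading term is divisible by another's, tail-reduce, and make monic.
Reduced Gröbner basis: {a**2 - 2*a*b - b - 2, b**3 + b}.
Label its elements g_1 = a**2 - 2*a*b - b - 2, g_2 = b**3 + b.

Reduce p = -2*b**2 - b modulo G:
  leading term b**2: no divisor's leading term divides it; move -2*b**2 to the remainder.
  leading term b: no divisor's leading term divides it; move -b to the remainder.
  normal form = -2*b**2 - b.
The normal form is nonzero, so p ∉ I. Since p minus its normal form lies in I, I + (p) = I + (r) where r = -2*b**2 - b; decide whether this ideal is the whole ring.
Run Buchberger on G together with r (pairs among the g_i already reduce to 0 since G is a Gröbner basis):
g_1 = a**2 - 2*a*b - b - 2, LT = a**2.
g_2 = b**3 + b, LT = b**3.
r = -2*b**2 - b, LT = b**2.

S(g_1,g_2): leading monomials are coprime, so the S-polynomial reduces to 0 (Buchberger's first criterion).
S(g_1,r): leading monomials are coprime, so the S-polynomial reduces to 0 (Buchberger's first criterion).
S(g_2,r): lcm = b**3. S = 2*b**2 + b.
  leading term b**2: subtract (-1)·r from 2*b**2 + b → 0
  remainder 0.

Every S-polynomial of the final basis reduces to 0, so we have a Gröbner basis.
Inter-reduce: drop elements whose leading term is divisible by another's, tail-reduce, and make monic.
Reduced Gröbner basis: {a**2 - 2*a*b - b - 2, b**2 - 2*b}.
The reduced Gröbner basis of I + (p) is {a**2 - 2*a*b - b - 2, b**2 - 2*b} ≠ {1}, a proper ideal, so the enlarged system stays consistent: p is independent of I, with normal form -2*b**2 - b.

-2*b**2 - b is independent of I; its normal form modulo I is -2*b**2 - b.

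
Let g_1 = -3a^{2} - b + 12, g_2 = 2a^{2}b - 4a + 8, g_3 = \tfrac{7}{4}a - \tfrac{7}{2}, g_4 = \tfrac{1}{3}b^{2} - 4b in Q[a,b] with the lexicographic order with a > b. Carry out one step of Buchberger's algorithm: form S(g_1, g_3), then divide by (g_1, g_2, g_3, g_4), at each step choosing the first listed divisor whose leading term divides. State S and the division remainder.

lcm(LM(g_1), LM(g_3)) = a^{2}.
S = (lcm/LT(g_1))·g_1 − (lcm/LT(g_3))·g_3 = 2a + \tfrac{1}{3}b - 4.
Reduce S modulo (g_1, g_2, g_3, g_4) in that order:
  leading term a: subtract (\tfrac{8}{7})·g_3 from 2a + \tfrac{1}{3}b - 4 → \tfrac{1}{3}b
  leading term b: no divisor's leading term divides it; move \tfrac{1}{3}b to the remainder.
The remainder \tfrac{1}{3}b is nonzero, so it would be added as the next basis element.

S(g_1, g_3) = 2a + \tfrac{1}{3}b - 4; remainder on division = \tfrac{1}{3}b.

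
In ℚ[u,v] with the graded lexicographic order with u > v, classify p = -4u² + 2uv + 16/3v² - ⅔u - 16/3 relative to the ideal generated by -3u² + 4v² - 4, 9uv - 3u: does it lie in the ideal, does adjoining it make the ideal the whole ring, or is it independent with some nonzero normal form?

First compute the reduced Gröbner basis of I by Buchberger's algorithm.
f_1 = -3u² + 4v² - 4, LT = u².
f_2 = 9uv - 3u, LT = uv.

S(f_1,f_2): lcm = u²v. S = -4/3v³ + ⅓u² + 4/3v.
  reduce S modulo (f_1, f_2):
  remainder -4/3v³ + 4/9v² + 4/3v - 4/9 ≠ 0; add h_3 = -4/3v³ + 4/9v² + 4/3v - 4/9 to the basis.

The other S-polynomials (S(f_1,h_3), S(f_2,h_3)) all reduce to 0 modulo the current basis, so we have a Gröbner basis.
Inter-reduce: drop elements whose leading term is divisible by another's, tail-reduce, and make monic.
Reduced Gröbner basis: {v³ - ⅓v² - v + ⅓, u² - 4/3v² + 4/3, uv - ⅓u}.
Label its elements g_1 = v³ - ⅓v² - v + ⅓, g_2 = u² - 4/3v² + 4/3, g_3 = uv - ⅓u.

Reduce p = -4u² + 2uv + 16/3v² - ⅔u - 16/3 modulo G:
  leading term u²: subtract (-4)·g_2 from -4u² + 2uv + 16/3v² - ⅔u - 16/3 → 2uv - ⅔u
  leading term uv: subtract (2)·g_3 from 2uv - ⅔u → 0
  normal form = 0.
Since the normal form is 0, p ∈ I.

-4u² + 2uv + 16/3v² - ⅔u - 16/3 lies in I (it reduces to 0).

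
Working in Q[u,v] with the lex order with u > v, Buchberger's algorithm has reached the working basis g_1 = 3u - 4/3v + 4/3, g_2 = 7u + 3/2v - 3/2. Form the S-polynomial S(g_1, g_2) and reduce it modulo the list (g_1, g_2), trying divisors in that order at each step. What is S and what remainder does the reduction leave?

lcm(LM(g_1), LM(g_2)) = u.
S = (lcm/LT(g_1))·g_1 − (lcm/LT(g_2))·g_2 = -83/126v + 83/126.
Reduce S modulo (g_1, g_2) in that order:
  leading term v: no divisor's leading term divides it; move -83/126v to the remainder.
  leading term 1: no divisor's leading term divides it; move 83/126 to the remainder.
The remainder -83/126v + 83/126 is nonzero, so it would be added as the next basis element.

S(g_1, g_2) = -83/126v + 83/126; remainder on division = -83/126v + 83/126.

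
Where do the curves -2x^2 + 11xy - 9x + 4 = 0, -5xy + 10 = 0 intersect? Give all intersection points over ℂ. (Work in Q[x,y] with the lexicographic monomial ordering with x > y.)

Compute a lex Gröbner basis by Buchberger's algorithm.
f_1 = -2x^2 + 11xy - 9x + 4, LT = x^2.
f_2 = -5xy + 10, LT = xy.

S(f_1,f_2): lcm = x^2y. S = -11/2xy^2 + 9/2xy + 2x - 2y.
  leading term xy^2: subtract (11/10y)·f_2 from -11/2xy^2 + 9/2xy + 2x - 2y → 9/2xy + 2x - 13y
  leading term xy: subtract (-9/10)·f_2 from 9/2xy + 2x - 13y → 2x - 13y + 9
  leading term x: no divisor's leading term divides it; move 2x to the remainder.
  leading term y: no divisor's leading term divides it; move -13y to the remainder.
  leading term 1: no divisor's leading term divides it; move 9 to the remainder.
  remainder 2x - 13y + 9 ≠ 0; add h_3 = 2x - 13y + 9 to the basis.

S(f_1,h_3): lcm = x^2. S = xy - 2.
  leading term xy: subtract (-1/5)·f_2 from xy - 2 → 0
  remainder 0.

S(f_2,h_3): lcm = xy. S = 13/2y^2 - 9/2y - 2.
  leading term y^2: no divisor's leading term divides it; move 13/2y^2 to the remainder.
  leading term y: no divisor's leading term divides it; move -9/2y to the remainder.
  leading term 1: no divisor's leading term divides it; move -2 to the remainder.
  remainder 13/2y^2 - 9/2y - 2 ≠ 0; add h_4 = 13/2y^2 - 9/2y - 2 to the basis.

S(f_1,h_4): leading monomials are coprime, so the S-polynomial reduces to 0 (Buchberger's first criterion).
S(f_2,h_4): lcm = xy^2. S = 9/13xy + 4/13x - 2y.
  leading term xy: subtract (-9/65)·f_2 from 9/13xy + 4/13x - 2y → 4/13x - 2y + 18/13
  leading term x: subtract (2/13)·h_3 from 4/13x - 2y + 18/13 → 0
  remainder 0.

S(h_3,h_4): leading monomials are coprime, so the S-polynomial reduces to 0 (Buchberger's first criterion).
Every S-polynomial of the final basis reduces to 0, so we have a Gröbner basis.
Inter-reduce: drop elements whose leading term is divisible by another's, tail-reduce, and make monic.
Reduced Gröbner basis: {x - 13/2y + 9/2, y^2 - 9/13y - 4/13}.

From the last basis element, y^2 - 9/13y - 4/13 = 0, so y takes values in {-4/13, 1}. Each choice, substituted upward through the basis, yields the corresponding point(s) of the solution set.
  y = -4/13: the earlier basis element becomes x + 13/2 = 0, giving x = -13/2 — point (-13/2, -4/13).
  y = 1: the earlier basis element becomes x - 2 = 0, giving x = 2 — point (2, 1).

{(-13/2, -4/13), (2, 1)}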